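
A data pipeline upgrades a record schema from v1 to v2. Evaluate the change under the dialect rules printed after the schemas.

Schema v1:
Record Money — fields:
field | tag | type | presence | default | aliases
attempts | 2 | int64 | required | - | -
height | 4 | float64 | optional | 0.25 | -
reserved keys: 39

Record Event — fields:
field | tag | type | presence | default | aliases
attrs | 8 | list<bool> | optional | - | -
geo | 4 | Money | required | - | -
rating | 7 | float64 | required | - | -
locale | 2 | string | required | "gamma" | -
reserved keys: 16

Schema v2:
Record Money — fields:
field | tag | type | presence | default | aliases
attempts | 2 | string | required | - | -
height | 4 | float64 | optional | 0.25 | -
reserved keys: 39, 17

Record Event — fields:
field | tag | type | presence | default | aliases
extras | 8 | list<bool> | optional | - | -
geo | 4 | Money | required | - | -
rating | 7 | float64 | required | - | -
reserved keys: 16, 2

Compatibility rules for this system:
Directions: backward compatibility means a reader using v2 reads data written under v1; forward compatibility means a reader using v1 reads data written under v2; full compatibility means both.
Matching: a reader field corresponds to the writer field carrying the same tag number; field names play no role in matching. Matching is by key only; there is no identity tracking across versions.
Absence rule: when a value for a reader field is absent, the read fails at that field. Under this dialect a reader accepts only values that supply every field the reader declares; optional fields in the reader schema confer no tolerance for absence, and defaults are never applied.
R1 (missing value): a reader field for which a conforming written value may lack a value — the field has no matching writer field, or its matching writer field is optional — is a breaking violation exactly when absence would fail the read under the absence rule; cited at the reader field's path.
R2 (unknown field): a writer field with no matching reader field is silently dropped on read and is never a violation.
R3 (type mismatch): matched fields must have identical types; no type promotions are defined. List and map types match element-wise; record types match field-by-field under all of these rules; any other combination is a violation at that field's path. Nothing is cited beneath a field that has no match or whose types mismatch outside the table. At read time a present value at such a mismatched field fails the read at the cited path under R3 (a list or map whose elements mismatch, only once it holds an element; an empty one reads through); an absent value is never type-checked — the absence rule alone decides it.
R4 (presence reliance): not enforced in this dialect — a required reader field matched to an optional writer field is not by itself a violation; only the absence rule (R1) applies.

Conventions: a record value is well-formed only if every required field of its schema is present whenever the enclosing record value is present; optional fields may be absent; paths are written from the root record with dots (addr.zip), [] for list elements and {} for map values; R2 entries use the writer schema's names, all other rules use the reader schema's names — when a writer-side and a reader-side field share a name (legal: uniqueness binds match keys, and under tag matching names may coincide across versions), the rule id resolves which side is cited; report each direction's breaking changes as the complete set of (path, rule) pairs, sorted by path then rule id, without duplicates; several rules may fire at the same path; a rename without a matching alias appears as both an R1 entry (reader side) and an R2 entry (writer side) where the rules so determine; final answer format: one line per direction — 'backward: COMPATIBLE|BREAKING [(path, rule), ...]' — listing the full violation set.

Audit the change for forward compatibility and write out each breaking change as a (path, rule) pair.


the writer's type comes first in each Event pair
forward pass over Event, reader schema v1, writer schema v2:
  attrs: list<bool> -> list<bool>, writer optional; from extras
  geo: Money -> Money, writer required; from geo
  rating: float64 -> float64, writer required; from rating
  locale: no writer match
  geo.attempts: string -> int64, writer required; from geo.attempts
  geo.height: float64 -> float64, writer optional; from geo.height
  violation R1 at attrs
  violation R3 at geo.attempts
  violation R1 at geo.height
  violation R1 at locale
  forward on Event therefore BREAKING (4)
checking off the Event differences that do not matter here:
  renamed field attrs to extras in record Event -> its effect on Event is confined to the backward direction, not asked

forward: BREAKING [(attrs, R1), (geo.attempts, R3), (geo.height, R1), (locale, R1)]


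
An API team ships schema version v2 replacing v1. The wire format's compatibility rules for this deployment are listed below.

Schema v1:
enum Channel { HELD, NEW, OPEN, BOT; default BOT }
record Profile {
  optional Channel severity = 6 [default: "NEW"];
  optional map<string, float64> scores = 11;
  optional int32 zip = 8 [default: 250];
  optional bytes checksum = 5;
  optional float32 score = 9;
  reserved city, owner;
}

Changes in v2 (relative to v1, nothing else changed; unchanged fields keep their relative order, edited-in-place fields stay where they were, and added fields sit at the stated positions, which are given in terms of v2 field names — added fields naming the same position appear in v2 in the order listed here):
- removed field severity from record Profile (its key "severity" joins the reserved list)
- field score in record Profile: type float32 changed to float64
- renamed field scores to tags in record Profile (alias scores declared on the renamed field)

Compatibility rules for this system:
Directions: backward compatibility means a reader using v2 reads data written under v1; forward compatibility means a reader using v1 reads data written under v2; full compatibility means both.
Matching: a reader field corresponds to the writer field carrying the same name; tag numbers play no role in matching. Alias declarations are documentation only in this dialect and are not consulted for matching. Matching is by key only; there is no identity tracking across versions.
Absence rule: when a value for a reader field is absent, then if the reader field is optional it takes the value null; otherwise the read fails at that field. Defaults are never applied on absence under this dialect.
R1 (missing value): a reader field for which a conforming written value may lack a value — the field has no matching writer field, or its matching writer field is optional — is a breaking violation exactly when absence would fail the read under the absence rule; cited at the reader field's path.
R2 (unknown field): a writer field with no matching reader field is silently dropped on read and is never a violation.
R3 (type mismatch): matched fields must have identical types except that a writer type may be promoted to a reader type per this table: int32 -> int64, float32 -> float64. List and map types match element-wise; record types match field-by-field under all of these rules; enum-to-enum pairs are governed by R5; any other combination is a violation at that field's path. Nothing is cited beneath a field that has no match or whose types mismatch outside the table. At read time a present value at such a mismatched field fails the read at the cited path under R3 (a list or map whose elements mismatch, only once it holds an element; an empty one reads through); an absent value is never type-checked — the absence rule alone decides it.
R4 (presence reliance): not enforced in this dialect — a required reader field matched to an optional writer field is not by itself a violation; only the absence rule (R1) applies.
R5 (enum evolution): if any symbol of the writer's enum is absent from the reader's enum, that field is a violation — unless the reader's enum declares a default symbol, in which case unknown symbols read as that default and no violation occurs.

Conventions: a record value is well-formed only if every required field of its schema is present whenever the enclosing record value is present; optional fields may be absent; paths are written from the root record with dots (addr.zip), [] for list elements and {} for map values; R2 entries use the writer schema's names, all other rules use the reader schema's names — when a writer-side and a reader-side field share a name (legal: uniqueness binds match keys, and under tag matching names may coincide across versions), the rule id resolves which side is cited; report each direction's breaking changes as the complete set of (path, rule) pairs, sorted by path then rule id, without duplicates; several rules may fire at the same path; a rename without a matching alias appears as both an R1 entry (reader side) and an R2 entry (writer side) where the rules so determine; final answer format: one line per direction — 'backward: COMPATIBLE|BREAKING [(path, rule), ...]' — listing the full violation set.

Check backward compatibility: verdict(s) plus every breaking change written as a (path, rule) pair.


backward: COMPATIBLE []

arrows below run writer -> reader for Profile
backward on Profile — v2 reading data written by v1:
  no writer field matches reader tags
  zip <- zip (int32 -> int32, writer optional)
  checksum <- checksum (bytes -> bytes, writer optional)
  score <- score (float32 -> float64, writer optional)
  writer severity: unknown to reader
  writer scores: unknown to reader
  => backward: COMPATIBLE
ruling out the remaining Profile differences:
  removed field severity from record Profile (its key "severity" joins the reserved list) -> no rule fires on it in Profile's dialect; the asked verdict holds
  field score in record Profile: type float32 changed to float64 -> its effect on Profile is confined to the forward direction, not asked
  renamed field scores to tags in record Profile (alias scores declared on the renamed field) -> no rule fires on it in Profile's dialect; the asked verdict holds


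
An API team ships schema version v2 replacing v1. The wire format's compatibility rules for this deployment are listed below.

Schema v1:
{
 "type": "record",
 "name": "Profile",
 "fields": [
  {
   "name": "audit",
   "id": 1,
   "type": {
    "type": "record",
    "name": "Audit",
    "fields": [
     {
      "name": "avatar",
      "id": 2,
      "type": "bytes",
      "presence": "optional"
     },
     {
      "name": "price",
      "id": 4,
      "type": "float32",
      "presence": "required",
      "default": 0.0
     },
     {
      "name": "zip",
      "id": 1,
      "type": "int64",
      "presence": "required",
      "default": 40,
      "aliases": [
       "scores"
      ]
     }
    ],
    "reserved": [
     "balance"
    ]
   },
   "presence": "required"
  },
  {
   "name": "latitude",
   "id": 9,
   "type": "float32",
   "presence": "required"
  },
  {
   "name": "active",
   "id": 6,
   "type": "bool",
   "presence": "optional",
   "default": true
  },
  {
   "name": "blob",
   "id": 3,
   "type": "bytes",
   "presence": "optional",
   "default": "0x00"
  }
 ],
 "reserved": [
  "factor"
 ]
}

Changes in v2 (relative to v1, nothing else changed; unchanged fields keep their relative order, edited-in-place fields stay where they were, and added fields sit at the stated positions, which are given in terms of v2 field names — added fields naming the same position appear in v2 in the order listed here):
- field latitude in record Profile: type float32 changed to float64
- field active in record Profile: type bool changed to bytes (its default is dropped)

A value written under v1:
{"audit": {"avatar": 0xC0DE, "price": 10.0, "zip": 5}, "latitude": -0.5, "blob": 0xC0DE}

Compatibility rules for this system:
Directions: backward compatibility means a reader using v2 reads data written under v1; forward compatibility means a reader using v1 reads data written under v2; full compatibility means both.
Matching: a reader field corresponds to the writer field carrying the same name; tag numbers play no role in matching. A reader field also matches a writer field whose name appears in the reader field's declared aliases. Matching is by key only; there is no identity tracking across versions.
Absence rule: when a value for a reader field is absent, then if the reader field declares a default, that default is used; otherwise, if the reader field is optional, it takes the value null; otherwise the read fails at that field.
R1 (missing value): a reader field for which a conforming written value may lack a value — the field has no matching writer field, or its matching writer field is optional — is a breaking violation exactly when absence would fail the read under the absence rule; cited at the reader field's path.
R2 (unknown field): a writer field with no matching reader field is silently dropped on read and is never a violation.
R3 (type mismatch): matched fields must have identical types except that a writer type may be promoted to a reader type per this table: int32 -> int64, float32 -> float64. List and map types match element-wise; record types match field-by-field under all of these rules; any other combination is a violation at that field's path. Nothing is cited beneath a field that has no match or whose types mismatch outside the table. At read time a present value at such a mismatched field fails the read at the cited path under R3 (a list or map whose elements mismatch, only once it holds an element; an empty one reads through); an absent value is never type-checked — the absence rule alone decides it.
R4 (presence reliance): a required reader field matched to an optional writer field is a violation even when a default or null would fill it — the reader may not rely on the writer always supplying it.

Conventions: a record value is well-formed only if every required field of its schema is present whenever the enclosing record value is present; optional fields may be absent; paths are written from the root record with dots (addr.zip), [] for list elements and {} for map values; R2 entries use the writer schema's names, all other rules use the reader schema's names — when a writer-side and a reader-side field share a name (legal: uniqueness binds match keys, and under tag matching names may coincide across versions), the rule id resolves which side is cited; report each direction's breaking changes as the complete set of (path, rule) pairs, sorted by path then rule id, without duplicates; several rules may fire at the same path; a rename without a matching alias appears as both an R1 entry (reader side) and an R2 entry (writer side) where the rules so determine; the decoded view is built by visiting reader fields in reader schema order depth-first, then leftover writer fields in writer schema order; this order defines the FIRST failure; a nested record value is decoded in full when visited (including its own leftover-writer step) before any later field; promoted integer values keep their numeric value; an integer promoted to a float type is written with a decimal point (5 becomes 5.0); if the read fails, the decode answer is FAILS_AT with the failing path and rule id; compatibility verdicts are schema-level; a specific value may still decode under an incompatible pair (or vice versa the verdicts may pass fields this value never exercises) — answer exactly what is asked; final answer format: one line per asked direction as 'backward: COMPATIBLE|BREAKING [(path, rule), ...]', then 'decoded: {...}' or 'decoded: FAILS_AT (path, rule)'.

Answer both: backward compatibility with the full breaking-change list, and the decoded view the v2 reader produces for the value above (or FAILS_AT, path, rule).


the writer's type comes first in each Profile pair
backward on Profile — v2 reading data written by v1:
  writer required, Audit -> Audit: reader audit maps from writer audit
  writer required, float32 -> float64: reader latitude maps from writer latitude
  writer optional, bool -> bytes: reader active maps from writer active
  writer optional, bytes -> bytes: reader blob maps from writer blob
  writer optional, bytes -> bytes: reader audit.avatar maps from writer audit.avatar
  writer required, float32 -> float32: reader audit.price maps from writer audit.price
  writer required, int64 -> int64: reader audit.zip maps from writer audit.zip
  violation R3 at active
  => backward: BREAKING (1)
decode walk for Profile under reader schema v2:
  audit.avatar := 0xC0DE
  audit.price := 10.0
  audit.zip := 5
  latitude := -0.5 (float32 -> float64)
  active := null (absent, optional -> null)
  blob := 0xC0DE
  => decoded: {"audit": {"avatar": 0xC0DE, "price": 10.0, "zip": 5}, "latitude": -0.5, "active": null, "blob": 0xC0DE}
diffs on Profile not affecting the asked answer:
  field latitude in record Profile: type float32 changed to float64 -> its effect on Profile is confined to the forward direction, not asked

backward: BREAKING [(active, R3)]; decoded: {"audit": {"avatar": 0xC0DE, "price": 10.0, "zip": 5}, "latitude": -0.5, "active": null, "blob": 0xC0DE}


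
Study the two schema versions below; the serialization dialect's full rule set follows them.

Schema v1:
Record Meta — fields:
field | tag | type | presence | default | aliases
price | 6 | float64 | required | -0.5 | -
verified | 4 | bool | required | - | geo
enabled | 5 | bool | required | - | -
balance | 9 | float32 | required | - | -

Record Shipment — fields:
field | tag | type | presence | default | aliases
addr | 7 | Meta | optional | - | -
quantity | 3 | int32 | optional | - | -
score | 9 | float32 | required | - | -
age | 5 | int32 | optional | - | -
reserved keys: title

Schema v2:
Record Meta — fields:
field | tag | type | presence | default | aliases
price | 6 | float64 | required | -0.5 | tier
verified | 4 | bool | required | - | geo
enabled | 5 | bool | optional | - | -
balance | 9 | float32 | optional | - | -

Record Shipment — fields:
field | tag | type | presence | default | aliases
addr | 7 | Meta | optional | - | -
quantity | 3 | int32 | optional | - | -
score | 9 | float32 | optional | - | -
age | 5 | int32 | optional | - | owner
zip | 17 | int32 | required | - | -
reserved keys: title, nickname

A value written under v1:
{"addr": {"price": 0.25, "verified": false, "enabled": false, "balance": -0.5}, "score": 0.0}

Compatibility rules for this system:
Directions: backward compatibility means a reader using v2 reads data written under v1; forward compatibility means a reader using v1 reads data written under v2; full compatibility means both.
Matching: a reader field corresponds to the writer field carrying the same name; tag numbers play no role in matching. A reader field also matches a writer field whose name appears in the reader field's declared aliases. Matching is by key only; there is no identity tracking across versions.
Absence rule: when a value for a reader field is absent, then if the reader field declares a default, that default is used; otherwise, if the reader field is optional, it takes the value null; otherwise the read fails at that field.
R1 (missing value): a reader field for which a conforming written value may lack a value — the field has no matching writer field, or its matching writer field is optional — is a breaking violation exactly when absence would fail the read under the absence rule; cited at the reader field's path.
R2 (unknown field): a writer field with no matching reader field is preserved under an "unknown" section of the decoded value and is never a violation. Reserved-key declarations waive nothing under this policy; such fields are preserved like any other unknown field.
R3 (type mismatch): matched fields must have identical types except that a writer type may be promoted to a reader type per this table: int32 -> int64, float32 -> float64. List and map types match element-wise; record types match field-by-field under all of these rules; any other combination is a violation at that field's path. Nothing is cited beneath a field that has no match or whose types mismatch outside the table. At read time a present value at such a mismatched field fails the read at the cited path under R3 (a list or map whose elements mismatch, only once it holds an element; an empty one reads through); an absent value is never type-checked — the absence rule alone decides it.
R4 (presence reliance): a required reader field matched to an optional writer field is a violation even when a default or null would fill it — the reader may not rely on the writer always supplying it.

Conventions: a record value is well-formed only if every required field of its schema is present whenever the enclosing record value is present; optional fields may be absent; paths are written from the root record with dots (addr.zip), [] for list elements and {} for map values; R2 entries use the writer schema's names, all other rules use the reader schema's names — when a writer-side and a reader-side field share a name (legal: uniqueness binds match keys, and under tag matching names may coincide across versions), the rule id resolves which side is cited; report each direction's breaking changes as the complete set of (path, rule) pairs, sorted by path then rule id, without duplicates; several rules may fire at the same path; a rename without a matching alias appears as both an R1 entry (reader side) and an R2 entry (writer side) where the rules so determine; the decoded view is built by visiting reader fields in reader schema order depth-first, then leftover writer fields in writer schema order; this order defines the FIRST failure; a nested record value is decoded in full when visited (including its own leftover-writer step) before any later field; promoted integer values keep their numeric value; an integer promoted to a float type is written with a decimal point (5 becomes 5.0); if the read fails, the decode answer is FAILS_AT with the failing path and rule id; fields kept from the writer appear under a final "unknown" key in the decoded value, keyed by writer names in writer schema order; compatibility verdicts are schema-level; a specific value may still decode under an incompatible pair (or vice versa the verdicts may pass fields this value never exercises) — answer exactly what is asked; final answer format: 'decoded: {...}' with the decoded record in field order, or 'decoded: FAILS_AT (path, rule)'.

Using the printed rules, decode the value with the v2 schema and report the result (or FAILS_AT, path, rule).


decoded: FAILS_AT (zip, R1)

each type pair in Shipment: writer, then reader
decoding the Shipment value with the v2 reader:
  addr.price := 0.25
  addr.verified := false
  addr.enabled := false
  addr.balance := -0.5
  quantity := null (not supplied -> null)
  score := 0.0
  age := null (not supplied -> null)
  read fails at zip under R1 (no fill)
  => FAILS_AT (zip, R1)
diffs on Shipment not affecting the asked answer:
  field score in record Shipment: required changed to optional -> schema-level compatibility only; this Shipment value's decode is unchanged
  field enabled in record Meta: required changed to optional -> schema-level compatibility only; this Shipment value's decode is unchanged
  field balance in record Meta: required changed to optional -> schema-level compatibility only; this Shipment value's decode is unchanged


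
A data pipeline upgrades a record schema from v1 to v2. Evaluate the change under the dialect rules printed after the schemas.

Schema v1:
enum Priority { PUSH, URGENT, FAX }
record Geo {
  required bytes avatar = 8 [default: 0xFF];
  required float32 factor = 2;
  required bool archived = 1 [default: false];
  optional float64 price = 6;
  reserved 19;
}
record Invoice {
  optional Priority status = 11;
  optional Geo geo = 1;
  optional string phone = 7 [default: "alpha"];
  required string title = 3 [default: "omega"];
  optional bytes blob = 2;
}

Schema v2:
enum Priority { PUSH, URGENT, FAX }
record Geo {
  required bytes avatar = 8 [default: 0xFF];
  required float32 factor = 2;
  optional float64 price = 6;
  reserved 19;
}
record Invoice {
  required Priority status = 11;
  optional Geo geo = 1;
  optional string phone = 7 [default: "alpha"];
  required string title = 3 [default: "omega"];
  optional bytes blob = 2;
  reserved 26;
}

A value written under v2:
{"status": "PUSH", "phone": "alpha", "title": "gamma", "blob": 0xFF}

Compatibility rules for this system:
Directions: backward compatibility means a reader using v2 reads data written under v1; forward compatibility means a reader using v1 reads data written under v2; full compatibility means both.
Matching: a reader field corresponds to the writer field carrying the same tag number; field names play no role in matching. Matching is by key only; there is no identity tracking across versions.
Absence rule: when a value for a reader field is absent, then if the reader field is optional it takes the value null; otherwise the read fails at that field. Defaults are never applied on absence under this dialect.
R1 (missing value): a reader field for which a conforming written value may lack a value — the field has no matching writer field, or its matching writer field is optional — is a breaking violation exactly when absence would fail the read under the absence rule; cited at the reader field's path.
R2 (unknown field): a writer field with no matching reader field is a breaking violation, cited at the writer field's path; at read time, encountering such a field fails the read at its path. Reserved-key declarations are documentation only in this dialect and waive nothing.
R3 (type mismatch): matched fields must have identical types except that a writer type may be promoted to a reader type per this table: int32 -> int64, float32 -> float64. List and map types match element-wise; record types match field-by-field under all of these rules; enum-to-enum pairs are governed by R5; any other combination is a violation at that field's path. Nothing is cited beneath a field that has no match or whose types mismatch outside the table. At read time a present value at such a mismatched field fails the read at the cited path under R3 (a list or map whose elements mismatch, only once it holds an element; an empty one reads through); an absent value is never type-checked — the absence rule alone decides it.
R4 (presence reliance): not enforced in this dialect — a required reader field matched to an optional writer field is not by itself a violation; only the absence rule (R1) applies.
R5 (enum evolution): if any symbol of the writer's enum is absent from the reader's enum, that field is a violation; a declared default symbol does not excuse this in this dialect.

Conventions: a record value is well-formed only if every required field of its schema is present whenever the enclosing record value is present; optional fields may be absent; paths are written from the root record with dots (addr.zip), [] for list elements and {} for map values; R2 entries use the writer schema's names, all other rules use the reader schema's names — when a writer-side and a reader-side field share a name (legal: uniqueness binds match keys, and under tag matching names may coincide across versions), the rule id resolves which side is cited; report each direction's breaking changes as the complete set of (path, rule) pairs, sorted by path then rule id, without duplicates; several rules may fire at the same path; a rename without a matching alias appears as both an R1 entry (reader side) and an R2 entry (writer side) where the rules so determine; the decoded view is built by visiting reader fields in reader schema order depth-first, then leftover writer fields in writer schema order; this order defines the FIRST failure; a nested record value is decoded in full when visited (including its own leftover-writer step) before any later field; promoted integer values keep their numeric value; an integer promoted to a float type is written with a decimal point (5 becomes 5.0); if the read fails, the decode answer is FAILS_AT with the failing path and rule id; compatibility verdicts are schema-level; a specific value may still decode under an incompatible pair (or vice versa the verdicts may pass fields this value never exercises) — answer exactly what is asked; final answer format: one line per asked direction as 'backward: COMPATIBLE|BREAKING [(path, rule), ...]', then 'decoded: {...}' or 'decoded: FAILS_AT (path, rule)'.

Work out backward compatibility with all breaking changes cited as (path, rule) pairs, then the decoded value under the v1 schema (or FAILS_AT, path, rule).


in Invoice below, arrows point writer -> reader
checking backward for Invoice: reader v2 against writer v1:
  status <- status (Priority -> Priority, writer optional)
  geo <- geo (Geo -> Geo, writer optional)
  phone <- phone (string -> string, writer optional)
  title <- title (string -> string, writer required)
  blob <- blob (bytes -> bytes, writer optional)
  geo.avatar <- geo.avatar (bytes -> bytes, writer required)
  geo.factor <- geo.factor (float32 -> float32, writer required)
  geo.price <- geo.price (float64 -> float64, writer optional)
  leftover writer field: geo.archived
  violation R2 at geo.archived
  violation R1 at status
  backward on Invoice therefore BREAKING (2)
decoding the Invoice value with the v1 reader:
  status := "PUSH"
  geo := null (missing; optional => null)
  phone := "alpha"
  title := "gamma"
  blob := 0xFF
  => decoded: {"status": "PUSH", "geo": null, "phone": "alpha", "title": "gamma", "blob": 0xFF}

backward: BREAKING [(geo.archived, R2), (status, R1)]; decoded: {"status": "PUSH", "geo": null, "phone": "alpha", "title": "gamma", "blob": 0xFF}


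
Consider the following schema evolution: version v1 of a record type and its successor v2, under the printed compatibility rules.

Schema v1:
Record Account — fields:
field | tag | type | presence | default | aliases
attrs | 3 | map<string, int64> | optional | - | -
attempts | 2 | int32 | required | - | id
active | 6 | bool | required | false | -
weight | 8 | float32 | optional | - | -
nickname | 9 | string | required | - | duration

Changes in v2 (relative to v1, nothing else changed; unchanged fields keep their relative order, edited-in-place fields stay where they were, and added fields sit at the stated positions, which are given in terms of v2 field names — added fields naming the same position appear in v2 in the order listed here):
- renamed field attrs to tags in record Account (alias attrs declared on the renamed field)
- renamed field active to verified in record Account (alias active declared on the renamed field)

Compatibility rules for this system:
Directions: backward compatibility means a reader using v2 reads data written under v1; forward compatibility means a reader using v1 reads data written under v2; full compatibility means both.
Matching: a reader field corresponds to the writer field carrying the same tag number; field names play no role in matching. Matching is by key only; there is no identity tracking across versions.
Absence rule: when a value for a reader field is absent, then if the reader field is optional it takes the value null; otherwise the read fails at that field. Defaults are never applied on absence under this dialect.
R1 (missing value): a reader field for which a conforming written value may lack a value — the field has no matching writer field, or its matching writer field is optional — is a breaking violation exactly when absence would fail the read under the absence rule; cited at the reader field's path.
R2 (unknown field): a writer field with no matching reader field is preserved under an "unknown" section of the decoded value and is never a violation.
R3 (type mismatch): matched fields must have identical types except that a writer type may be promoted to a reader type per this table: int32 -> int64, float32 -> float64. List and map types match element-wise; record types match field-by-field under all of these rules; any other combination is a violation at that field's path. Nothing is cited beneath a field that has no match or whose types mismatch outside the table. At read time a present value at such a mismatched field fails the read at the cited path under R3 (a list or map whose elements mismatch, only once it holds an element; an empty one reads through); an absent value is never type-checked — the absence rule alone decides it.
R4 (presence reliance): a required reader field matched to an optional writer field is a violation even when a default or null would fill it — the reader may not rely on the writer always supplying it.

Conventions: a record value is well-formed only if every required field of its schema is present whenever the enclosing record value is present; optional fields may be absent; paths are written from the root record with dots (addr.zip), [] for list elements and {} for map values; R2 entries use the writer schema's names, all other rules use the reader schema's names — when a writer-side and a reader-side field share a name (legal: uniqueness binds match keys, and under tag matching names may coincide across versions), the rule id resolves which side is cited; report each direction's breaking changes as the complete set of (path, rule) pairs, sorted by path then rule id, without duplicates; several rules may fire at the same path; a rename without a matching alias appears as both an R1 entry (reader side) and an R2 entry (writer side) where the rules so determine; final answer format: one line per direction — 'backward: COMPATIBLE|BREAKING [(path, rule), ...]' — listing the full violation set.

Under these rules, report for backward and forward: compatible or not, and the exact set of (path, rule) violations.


backward: COMPATIBLE []; forward: COMPATIBLE []

each type pair in Account: writer, then reader
backward for Account (reader v2, writer v1):
  writer optional, map<string, int64> -> map<string, int64>: reader tags maps from writer attrs
  writer required, int32 -> int32: reader attempts maps from writer attempts
  writer required, bool -> bool: reader verified maps from writer active
  writer optional, float32 -> float32: reader weight maps from writer weight
  writer required, string -> string: reader nickname maps from writer nickname
  => backward: COMPATIBLE
forward for Account (reader v1, writer v2):
  writer optional, map<string, int64> -> map<string, int64>: reader attrs maps from writer tags
  writer required, int32 -> int32: reader attempts maps from writer attempts
  writer required, bool -> bool: reader active maps from writer verified
  writer optional, float32 -> float32: reader weight maps from writer weight
  writer required, string -> string: reader nickname maps from writer nickname
  => forward: COMPATIBLE


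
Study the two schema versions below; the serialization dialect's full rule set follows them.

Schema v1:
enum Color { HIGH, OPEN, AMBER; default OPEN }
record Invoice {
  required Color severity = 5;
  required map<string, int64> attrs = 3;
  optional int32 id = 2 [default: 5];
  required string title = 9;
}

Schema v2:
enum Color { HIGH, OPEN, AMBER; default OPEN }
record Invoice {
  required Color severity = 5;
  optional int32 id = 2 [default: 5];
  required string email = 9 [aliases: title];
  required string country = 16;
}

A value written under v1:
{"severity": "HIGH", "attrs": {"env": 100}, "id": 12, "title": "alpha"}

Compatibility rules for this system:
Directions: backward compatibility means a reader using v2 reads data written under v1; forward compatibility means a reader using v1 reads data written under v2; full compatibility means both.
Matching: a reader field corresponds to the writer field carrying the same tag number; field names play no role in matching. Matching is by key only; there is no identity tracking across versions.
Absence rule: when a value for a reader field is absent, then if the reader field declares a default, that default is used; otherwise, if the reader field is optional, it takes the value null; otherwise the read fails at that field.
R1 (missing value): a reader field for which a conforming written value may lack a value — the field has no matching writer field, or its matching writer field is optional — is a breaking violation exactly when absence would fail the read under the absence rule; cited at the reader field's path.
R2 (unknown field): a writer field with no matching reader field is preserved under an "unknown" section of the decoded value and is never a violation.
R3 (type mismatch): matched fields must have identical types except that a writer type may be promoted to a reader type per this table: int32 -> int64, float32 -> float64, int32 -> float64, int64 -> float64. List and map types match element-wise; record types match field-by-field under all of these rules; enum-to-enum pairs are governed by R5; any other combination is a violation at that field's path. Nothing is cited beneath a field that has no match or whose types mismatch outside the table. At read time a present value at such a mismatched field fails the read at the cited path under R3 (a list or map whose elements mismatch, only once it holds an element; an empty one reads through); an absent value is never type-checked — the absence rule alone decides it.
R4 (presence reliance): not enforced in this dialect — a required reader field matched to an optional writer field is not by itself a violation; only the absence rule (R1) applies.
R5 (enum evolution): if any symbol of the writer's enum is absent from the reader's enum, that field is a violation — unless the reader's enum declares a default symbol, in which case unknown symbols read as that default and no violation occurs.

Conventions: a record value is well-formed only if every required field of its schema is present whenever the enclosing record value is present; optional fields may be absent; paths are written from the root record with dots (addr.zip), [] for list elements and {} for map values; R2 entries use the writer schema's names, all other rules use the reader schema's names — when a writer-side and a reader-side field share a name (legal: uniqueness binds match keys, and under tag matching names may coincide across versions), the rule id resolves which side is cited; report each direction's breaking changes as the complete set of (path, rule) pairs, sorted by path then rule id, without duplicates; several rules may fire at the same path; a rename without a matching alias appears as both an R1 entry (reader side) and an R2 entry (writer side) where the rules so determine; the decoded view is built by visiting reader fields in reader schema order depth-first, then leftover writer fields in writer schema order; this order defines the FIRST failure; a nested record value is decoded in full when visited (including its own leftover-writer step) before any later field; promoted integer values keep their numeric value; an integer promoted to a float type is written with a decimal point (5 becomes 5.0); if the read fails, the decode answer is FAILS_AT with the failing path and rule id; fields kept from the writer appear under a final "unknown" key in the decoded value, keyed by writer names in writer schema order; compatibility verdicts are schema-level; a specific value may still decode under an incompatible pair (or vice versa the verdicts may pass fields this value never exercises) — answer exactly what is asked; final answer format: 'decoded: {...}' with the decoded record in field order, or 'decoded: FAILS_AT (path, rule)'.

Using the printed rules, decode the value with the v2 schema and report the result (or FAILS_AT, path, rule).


decoded: FAILS_AT (country, R1)

in Invoice below, arrows point writer -> reader
decoding the Invoice value with the v2 reader:
  severity := "HIGH"
  id := 12
  email := "alpha" (from writer title)
  read fails at country under R1 (no fill)
  => FAILS_AT (country, R1)
ruling out the remaining Invoice differences:
  renamed field title to email in record Invoice (alias title declared on the renamed field) -> triggers nothing under the printed rules; the Invoice answer is the same either way
  removed field attrs from record Invoice -> schema-level compatibility only; this Invoice value's decode is unchanged


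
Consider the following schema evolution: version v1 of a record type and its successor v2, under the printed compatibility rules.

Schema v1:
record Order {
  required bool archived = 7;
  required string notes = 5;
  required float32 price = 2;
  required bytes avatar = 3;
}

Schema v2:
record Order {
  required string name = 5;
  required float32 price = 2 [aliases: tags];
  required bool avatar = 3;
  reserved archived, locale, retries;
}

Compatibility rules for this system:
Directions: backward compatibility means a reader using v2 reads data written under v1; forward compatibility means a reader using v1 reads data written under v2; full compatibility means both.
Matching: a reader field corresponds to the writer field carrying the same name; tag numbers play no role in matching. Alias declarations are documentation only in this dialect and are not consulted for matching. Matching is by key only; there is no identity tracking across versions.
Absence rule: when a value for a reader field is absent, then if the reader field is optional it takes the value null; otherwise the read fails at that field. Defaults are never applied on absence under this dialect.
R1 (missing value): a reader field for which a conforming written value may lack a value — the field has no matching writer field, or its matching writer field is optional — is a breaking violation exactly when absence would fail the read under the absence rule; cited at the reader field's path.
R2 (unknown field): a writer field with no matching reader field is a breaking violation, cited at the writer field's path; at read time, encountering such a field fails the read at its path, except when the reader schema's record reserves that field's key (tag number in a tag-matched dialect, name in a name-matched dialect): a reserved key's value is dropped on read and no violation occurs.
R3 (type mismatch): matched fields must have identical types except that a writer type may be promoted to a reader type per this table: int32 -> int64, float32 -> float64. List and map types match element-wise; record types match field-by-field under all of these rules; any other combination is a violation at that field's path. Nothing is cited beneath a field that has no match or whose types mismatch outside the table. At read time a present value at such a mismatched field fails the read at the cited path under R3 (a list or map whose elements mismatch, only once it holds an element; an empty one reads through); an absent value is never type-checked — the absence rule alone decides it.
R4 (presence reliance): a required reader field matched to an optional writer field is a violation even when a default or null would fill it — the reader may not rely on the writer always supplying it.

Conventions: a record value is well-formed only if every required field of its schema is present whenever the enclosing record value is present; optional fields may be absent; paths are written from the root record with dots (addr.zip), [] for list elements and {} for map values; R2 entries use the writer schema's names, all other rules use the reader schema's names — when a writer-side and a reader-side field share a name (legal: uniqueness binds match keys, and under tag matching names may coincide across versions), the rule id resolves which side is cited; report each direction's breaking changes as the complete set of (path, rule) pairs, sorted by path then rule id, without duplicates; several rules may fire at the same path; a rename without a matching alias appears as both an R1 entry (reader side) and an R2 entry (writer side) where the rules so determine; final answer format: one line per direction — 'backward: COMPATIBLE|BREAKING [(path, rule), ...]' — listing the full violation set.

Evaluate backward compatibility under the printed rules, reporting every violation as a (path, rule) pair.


each type pair in Order: writer, then reader
backward analysis of Order with v2 as reader and v1 as writer:
  name: no writer-side match
  writer required, float32 -> float32: reader price maps from writer price
  writer required, bytes -> bool: reader avatar maps from writer avatar
  archived (writer side), unknown to reader
  notes (writer side), unknown to reader
  breaking: (avatar, R3)
  breaking: (name, R1)
  breaking: (notes, R2)
  => backward: BREAKING (3)
the rest of the Order diff is inert for this question:
  removed field archived from record Order (its key "archived" joins the reserved list) -> matters only for Order's forward compatibility — outside the asked direction

backward: BREAKING [(avatar, R3), (name, R1), (notes, R2)]
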